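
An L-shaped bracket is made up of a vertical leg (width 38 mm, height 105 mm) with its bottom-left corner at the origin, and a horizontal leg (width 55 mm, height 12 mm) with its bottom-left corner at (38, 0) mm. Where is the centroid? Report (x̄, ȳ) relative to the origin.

x̄ = 25.60 mm, ȳ = 45.90 mm

vertical leg: A = 38 × 105 = 3990.00, centroid at (19.00, 52.50).
horizontal leg: A = 55 × 12 = 660.00, centroid at (65.50, 6.00).
ΣA = 4650.00 mm², ΣAx̄ = 119040.00 mm³, ΣAȳ = 213435.00 mm³.
x̄ = 119040.00/4650.00 = 25.60 mm; ȳ = 213435.00/4650.00 = 45.90 mm.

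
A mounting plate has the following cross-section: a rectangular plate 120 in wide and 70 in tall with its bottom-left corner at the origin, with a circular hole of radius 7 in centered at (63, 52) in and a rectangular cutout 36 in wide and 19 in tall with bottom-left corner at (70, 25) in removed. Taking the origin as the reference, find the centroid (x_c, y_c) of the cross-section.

Part | A | x̄ᵢ | ȳᵢ | A·x̄ᵢ | A·ȳᵢ
plate | 8400.00 | 60.00 | 35.00 | 504000.00 | 294000.00
hole 1 | -153.94 | 63.00 | 52.00 | -9698.10 | -8004.78
hole 2 | -684.00 | 88.00 | 34.50 | -60192.00 | -23598.00
Σ | 7562.06 |  |  | 434109.90 | 262397.22
x_c = 434109.90 / 7562.06 = 57.41 in
y_c = 262397.22 / 7562.06 = 34.70 in

x_c = 57.41 in, y_c = 34.70 in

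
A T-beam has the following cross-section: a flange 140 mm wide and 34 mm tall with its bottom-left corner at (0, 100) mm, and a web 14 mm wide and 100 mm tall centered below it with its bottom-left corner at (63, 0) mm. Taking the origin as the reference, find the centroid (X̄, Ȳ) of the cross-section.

X̄ = 70.00 mm, Ȳ = 101.77 mm

web: A = 14 × 100 = 1400.00, centroid at (70.00, 50.00).
flange: A = 140 × 34 = 4760.00, centroid at (70.00, 117.00).
ΣA = 6160.00 mm²
ΣAX̄ = (1400.00)(70.00) + (4760.00)(70.00) = 431200.00 mm³
ΣAȲ = (1400.00)(50.00) + (4760.00)(117.00) = 626920.00 mm³
X̄ = 431200.00 / 6160.00 = 70.00 mm
Ȳ = 626920.00 / 6160.00 = 101.77 mm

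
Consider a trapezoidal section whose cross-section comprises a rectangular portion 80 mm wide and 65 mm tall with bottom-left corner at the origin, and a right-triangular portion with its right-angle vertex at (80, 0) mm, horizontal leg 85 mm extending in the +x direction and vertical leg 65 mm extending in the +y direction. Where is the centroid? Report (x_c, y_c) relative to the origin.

Part | A | x̄ᵢ | ȳᵢ | A·x̄ᵢ | A·ȳᵢ
rectangular portion | 5200.00 | 40.00 | 32.50 | 208000.00 | 169000.00
triangular portion | 2762.50 | 108.33 | 21.67 | 299270.83 | 59854.17
Σ | 7962.50 |  |  | 507270.83 | 228854.17
x_c = 507270.83 / 7962.50 = 63.71 mm
y_c = 228854.17 / 7962.50 = 28.74 mm

x_c = 63.71 mm, y_c = 28.74 mm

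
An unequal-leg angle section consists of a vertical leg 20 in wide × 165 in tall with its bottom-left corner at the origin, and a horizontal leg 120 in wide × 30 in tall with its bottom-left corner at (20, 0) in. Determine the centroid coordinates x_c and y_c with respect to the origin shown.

vertical leg: A = 20 × 165 = 3300.00, centroid at (10.00, 82.50).
horizontal leg: A = 120 × 30 = 3600.00, centroid at (80.00, 15.00).
ΣA = 6900.00 in², ΣAx_c = 321000.00 in³, ΣAy_c = 326250.00 in³.
x_c = 321000.00/6900.00 = 46.52 in; y_c = 326250.00/6900.00 = 47.28 in.

x_c = 46.52 in, y_c = 47.28 in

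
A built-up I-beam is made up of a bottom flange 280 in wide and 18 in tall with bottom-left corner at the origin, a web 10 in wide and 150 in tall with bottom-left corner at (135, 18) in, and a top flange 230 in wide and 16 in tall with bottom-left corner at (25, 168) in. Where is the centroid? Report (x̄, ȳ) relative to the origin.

bottom flange: A = 280 × 18 = 5040.00, centroid at (140.00, 9.00).
web: A = 10 × 150 = 1500.00, centroid at (140.00, 93.00).
top flange: A = 230 × 16 = 3680.00, centroid at (140.00, 176.00).
ΣA = 10220.00 in²
ΣAx̄ = (5040.00)(140.00) + (1500.00)(140.00) + (3680.00)(140.00) = 1430800.00 in³
ΣAȳ = (5040.00)(9.00) + (1500.00)(93.00) + (3680.00)(176.00) = 832540.00 in³
x̄ = 1430800.00 / 10220.00 = 140.00 in
ȳ = 832540.00 / 10220.00 = 81.46 in

x̄ = 140.00 in, ȳ = 81.46 in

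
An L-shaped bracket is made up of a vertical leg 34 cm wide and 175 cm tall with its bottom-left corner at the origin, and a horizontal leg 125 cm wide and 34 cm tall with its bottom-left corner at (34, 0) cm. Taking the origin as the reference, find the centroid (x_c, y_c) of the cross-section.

vertical leg: A = 34 × 175 = 5950.00, centroid at (17.00, 87.50).
horizontal leg: A = 125 × 34 = 4250.00, centroid at (96.50, 17.00).
ΣA = 10200.00 cm², ΣAx_c = 511275.00 cm³, ΣAy_c = 592875.00 cm³.
x_c = 511275.00/10200.00 = 50.12 cm; y_c = 592875.00/10200.00 = 58.12 cm.

x_c = 50.12 cm, y_c = 58.12 cm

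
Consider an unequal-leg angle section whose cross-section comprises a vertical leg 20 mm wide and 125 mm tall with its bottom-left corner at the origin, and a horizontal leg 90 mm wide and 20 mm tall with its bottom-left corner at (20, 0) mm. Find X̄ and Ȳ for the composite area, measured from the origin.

vertical leg: A = 20 × 125 = 2500.00, centroid at (10.00, 62.50).
horizontal leg: A = 90 × 20 = 1800.00, centroid at (65.00, 10.00).
ΣA = 4300.00 mm², ΣAX̄ = 142000.00 mm³, ΣAȲ = 174250.00 mm³.
X̄ = 142000.00/4300.00 = 33.02 mm; Ȳ = 174250.00/4300.00 = 40.52 mm.

X̄ = 33.02 mm, Ȳ = 40.52 mm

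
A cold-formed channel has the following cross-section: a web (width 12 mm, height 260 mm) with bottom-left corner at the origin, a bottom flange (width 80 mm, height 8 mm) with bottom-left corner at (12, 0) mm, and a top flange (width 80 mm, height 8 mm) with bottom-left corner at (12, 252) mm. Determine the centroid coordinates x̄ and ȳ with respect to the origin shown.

x̄ = 19.38 mm, ȳ = 130.00 mm

web: A = 12 × 260 = 3120.00, centroid at (6.00, 130.00).
bottom flange: A = 80 × 8 = 640.00, centroid at (52.00, 4.00).
top flange: A = 80 × 8 = 640.00, centroid at (52.00, 256.00).
ΣA = 4400.00 mm²
ΣAx̄ = (3120.00)(6.00) + (640.00)(52.00) + (640.00)(52.00) = 85280.00 mm³
ΣAȳ = (3120.00)(130.00) + (640.00)(4.00) + (640.00)(256.00) = 572000.00 mm³
x̄ = 85280.00 / 4400.00 = 19.38 mm
ȳ = 572000.00 / 4400.00 = 130.00 mm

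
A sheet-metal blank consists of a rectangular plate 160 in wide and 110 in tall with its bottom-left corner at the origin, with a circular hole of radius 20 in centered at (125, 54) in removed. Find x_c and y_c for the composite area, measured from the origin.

x_c = 76.54 in, y_c = 55.08 in

plate: A = 160 × 110 = 17600.00, centroid at (80.00, 55.00).
hole: A = −π·20² = -1256.64, centroid at (125.00, 54.00).
ΣA = 16343.36 in²
ΣAx_c = (17600.00)(80.00) + (-1256.64)(125.00) = 1250920.37 in³
ΣAy_c = (17600.00)(55.00) + (-1256.64)(54.00) = 900141.60 in³
x_c = 1250920.37 / 16343.36 = 76.54 in
y_c = 900141.60 / 16343.36 = 55.08 in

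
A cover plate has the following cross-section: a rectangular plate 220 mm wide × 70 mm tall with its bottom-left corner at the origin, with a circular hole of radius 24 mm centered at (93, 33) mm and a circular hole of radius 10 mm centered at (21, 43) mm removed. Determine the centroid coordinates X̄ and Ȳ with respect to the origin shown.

plate: A = 220 × 70 = 15400.00, centroid at (110.00, 35.00).
hole 1: A = −π·24² = -1809.56, centroid at (93.00, 33.00).
hole 2: A = −π·10² = -314.16, centroid at (21.00, 43.00).
ΣA = 13276.28 mm²
ΣAX̄ = (15400.00)(110.00) + (-1809.56)(93.00) + (-314.16)(21.00) = 1519113.82 mm³
ΣAȲ = (15400.00)(35.00) + (-1809.56)(33.00) + (-314.16)(43.00) = 465775.76 mm³
X̄ = 1519113.82 / 13276.28 = 114.42 mm
Ȳ = 465775.76 / 13276.28 = 35.08 mm

X̄ = 114.42 mm, Ȳ = 35.08 mm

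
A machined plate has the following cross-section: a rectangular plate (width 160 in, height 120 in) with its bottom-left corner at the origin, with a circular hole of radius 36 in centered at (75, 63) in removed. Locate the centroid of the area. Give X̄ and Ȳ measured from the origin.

X̄ = 81.35 in, Ȳ = 59.19 in

plate: A = 160 × 120 = 19200.00, centroid at (80.00, 60.00).
hole: A = −π·36² = -4071.50, centroid at (75.00, 63.00).
ΣA = 15128.50 in², ΣAX̄ = 1230637.19 in³, ΣAȲ = 895495.24 in³.
X̄ = 1230637.19/15128.50 = 81.35 in; Ȳ = 895495.24/15128.50 = 59.19 in.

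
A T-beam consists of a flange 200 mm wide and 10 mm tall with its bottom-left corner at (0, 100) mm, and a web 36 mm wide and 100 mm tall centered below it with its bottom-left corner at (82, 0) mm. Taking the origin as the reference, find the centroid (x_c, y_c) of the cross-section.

web: A = 36 × 100 = 3600.00, centroid at (100.00, 50.00).
flange: A = 200 × 10 = 2000.00, centroid at (100.00, 105.00).
ΣA = 5600.00 mm²
ΣAx_c = (3600.00)(100.00) + (2000.00)(100.00) = 560000.00 mm³
ΣAy_c = (3600.00)(50.00) + (2000.00)(105.00) = 390000.00 mm³
x_c = 560000.00 / 5600.00 = 100.00 mm
y_c = 390000.00 / 5600.00 = 69.64 mm

x_c = 100.00 mm, y_c = 69.64 mm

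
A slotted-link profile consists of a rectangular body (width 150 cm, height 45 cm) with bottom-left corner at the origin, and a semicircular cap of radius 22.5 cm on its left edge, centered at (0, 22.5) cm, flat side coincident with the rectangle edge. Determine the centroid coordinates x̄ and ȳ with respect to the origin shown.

x̄ = 66.09 cm, ȳ = 22.50 cm

rectangular body: A = 150 × 45 = 6750.00, centroid at (75.00, 22.50).
semicircular end: A = ½π·22.5² = 795.22, centroid at (-9.55, 22.50).
ΣA = 7545.22 cm²
ΣAx̄ = (6750.00)(75.00) + (795.22)(-9.55) = 498656.25 cm³
ΣAȳ = (6750.00)(22.50) + (795.22)(22.50) = 169767.35 cm³
x̄ = 498656.25 / 7545.22 = 66.09 cm
ȳ = 169767.35 / 7545.22 = 22.50 cm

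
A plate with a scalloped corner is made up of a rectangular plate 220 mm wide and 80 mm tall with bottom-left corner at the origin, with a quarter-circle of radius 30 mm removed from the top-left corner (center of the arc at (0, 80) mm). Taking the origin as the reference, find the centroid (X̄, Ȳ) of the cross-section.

plate: A = 220 × 80 = 17600.00, centroid at (110.00, 40.00).
removed quarter-circle: A = −¼π·30² = -706.86, centroid at (12.73, 67.27).
ΣA = 16893.14 mm²
ΣAX̄ = (17600.00)(110.00) + (-706.86)(12.73) = 1927000.00 mm³
ΣAȲ = (17600.00)(40.00) + (-706.86)(67.27) = 656451.33 mm³
X̄ = 1927000.00 / 16893.14 = 114.07 mm
Ȳ = 656451.33 / 16893.14 = 38.86 mm

X̄ = 114.07 mm, Ȳ = 38.86 mm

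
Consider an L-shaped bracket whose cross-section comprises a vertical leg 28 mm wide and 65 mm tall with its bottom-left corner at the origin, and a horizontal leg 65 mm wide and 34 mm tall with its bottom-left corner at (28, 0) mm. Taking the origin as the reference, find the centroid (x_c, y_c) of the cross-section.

x_c = 39.50 mm, y_c = 24.00 mm

vertical leg: A = 28 × 65 = 1820.00, centroid at (14.00, 32.50).
horizontal leg: A = 65 × 34 = 2210.00, centroid at (60.50, 17.00).
ΣA = 4030.00 mm²
ΣAx_c = (1820.00)(14.00) + (2210.00)(60.50) = 159185.00 mm³
ΣAy_c = (1820.00)(32.50) + (2210.00)(17.00) = 96720.00 mm³
x_c = 159185.00 / 4030.00 = 39.50 mm
y_c = 96720.00 / 4030.00 = 24.00 mm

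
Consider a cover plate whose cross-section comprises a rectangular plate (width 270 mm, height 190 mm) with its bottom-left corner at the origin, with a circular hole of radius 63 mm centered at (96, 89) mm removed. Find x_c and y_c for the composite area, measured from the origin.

Part | A | x̄ᵢ | ȳᵢ | A·x̄ᵢ | A·ȳᵢ
plate | 51300.00 | 135.00 | 95.00 | 6925500.00 | 4873500.00
hole | -12468.98 | 96.00 | 89.00 | -1197022.20 | -1109739.33
Σ | 38831.02 |  |  | 5728477.80 | 3763760.67
x_c = 5728477.80 / 38831.02 = 147.52 mm
y_c = 3763760.67 / 38831.02 = 96.93 mm

x_c = 147.52 mm, y_c = 96.93 mm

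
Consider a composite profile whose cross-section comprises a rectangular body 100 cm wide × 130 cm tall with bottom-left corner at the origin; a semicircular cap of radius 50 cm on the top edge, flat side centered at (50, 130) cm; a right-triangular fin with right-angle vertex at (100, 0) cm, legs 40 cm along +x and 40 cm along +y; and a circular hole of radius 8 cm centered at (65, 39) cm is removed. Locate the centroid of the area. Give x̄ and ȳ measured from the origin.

rectangular body: A = 100 × 130 = 13000.00, centroid at (50.00, 65.00).
semicircular top: A = ½π·50² = 3926.99, centroid at (50.00, 151.22).
triangular fin: A = ½·40·40 = 800.00, centroid at (113.33, 13.33).
hole: A = −π·8² = -201.06, centroid at (65.00, 39.00).
ΣA = 17525.93 cm², ΣAx̄ = 923947.18 cm³, ΣAȳ = 1441667.39 cm³.
x̄ = 923947.18/17525.93 = 52.72 cm; ȳ = 1441667.39/17525.93 = 82.26 cm.

x̄ = 52.72 cm, ȳ = 82.26 cm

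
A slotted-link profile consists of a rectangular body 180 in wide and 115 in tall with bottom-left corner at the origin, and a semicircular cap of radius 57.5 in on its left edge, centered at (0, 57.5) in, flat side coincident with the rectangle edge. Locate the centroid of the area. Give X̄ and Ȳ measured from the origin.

rectangular body: A = 180 × 115 = 20700.00, centroid at (90.00, 57.50).
semicircular end: A = ½π·57.5² = 5193.45, centroid at (-24.40, 57.50).
ΣA = 25893.45 in², ΣAX̄ = 1736260.42 in³, ΣAȲ = 1488873.11 in³.
X̄ = 1736260.42/25893.45 = 67.05 in; Ȳ = 1488873.11/25893.45 = 57.50 in.

X̄ = 67.05 in, Ȳ = 57.50 in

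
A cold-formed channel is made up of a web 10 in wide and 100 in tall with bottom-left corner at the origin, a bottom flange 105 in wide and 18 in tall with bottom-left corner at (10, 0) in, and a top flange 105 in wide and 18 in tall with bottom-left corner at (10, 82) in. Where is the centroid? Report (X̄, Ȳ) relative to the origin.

web: A = 10 × 100 = 1000.00, centroid at (5.00, 50.00).
bottom flange: A = 105 × 18 = 1890.00, centroid at (62.50, 9.00).
top flange: A = 105 × 18 = 1890.00, centroid at (62.50, 91.00).
ΣA = 4780.00 in², ΣAX̄ = 241250.00 in³, ΣAȲ = 239000.00 in³.
X̄ = 241250.00/4780.00 = 50.47 in; Ȳ = 239000.00/4780.00 = 50.00 in.

X̄ = 50.47 in, Ȳ = 50.00 in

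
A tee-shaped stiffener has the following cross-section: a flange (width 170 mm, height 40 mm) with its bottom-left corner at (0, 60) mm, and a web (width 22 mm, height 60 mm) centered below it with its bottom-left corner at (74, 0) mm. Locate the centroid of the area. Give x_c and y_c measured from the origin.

x_c = 85.00 mm, y_c = 71.87 mm

web: A = 22 × 60 = 1320.00, centroid at (85.00, 30.00).
flange: A = 170 × 40 = 6800.00, centroid at (85.00, 80.00).
ΣA = 8120.00 mm², ΣAx_c = 690200.00 mm³, ΣAy_c = 583600.00 mm³.
x_c = 690200.00/8120.00 = 85.00 mm; y_c = 583600.00/8120.00 = 71.87 mm.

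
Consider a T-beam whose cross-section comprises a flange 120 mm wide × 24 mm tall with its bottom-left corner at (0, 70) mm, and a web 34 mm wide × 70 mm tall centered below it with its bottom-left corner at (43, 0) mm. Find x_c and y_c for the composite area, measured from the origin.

web: A = 34 × 70 = 2380.00, centroid at (60.00, 35.00).
flange: A = 120 × 24 = 2880.00, centroid at (60.00, 82.00).
ΣA = 5260.00 mm²
ΣAx_c = (2380.00)(60.00) + (2880.00)(60.00) = 315600.00 mm³
ΣAy_c = (2380.00)(35.00) + (2880.00)(82.00) = 319460.00 mm³
x_c = 315600.00 / 5260.00 = 60.00 mm
y_c = 319460.00 / 5260.00 = 60.73 mm

x_c = 60.00 mm, y_c = 60.73 mm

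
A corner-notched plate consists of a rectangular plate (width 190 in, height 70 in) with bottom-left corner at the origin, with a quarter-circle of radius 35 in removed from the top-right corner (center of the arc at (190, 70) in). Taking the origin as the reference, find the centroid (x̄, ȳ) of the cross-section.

x̄ = 88.75 in, ȳ = 33.43 in

plate: A = 190 × 70 = 13300.00, centroid at (95.00, 35.00).
removed quarter-circle: A = −¼π·35² = -962.11, centroid at (175.15, 55.15).
ΣA = 12337.89 in², ΣAx̄ = 1094990.24 in³, ΣAȳ = 412443.77 in³.
x̄ = 1094990.24/12337.89 = 88.75 in; ȳ = 412443.77/12337.89 = 33.43 in.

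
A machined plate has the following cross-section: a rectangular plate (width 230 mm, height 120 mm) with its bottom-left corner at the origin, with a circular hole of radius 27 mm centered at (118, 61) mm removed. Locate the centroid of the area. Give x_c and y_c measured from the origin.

x_c = 114.73 mm, y_c = 59.91 mm

Part | A | x̄ᵢ | ȳᵢ | A·x̄ᵢ | A·ȳᵢ
plate | 27600.00 | 115.00 | 60.00 | 3174000.00 | 1656000.00
hole | -2290.22 | 118.00 | 61.00 | -270246.08 | -139703.48
Σ | 25309.78 |  |  | 2903753.92 | 1516296.52
x_c = 2903753.92 / 25309.78 = 114.73 mm
y_c = 1516296.52 / 25309.78 = 59.91 mm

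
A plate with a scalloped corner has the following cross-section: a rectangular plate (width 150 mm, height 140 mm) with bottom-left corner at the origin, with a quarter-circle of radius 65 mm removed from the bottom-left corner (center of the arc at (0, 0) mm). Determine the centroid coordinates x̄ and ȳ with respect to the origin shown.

plate: A = 150 × 140 = 21000.00, centroid at (75.00, 70.00).
removed quarter-circle: A = −¼π·65² = -3318.31, centroid at (27.59, 27.59).
ΣA = 17681.69 mm², ΣAx̄ = 1483458.33 mm³, ΣAȳ = 1378458.33 mm³.
x̄ = 1483458.33/17681.69 = 83.90 mm; ȳ = 1378458.33/17681.69 = 77.96 mm.

x̄ = 83.90 mm, ȳ = 77.96 mm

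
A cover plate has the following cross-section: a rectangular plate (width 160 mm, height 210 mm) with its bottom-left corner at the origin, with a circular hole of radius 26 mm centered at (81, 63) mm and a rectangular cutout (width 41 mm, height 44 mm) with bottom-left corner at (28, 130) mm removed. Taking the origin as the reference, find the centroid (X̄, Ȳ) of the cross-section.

X̄ = 81.84 mm, Ȳ = 105.15 mm

Part | A | x̄ᵢ | ȳᵢ | A·x̄ᵢ | A·ȳᵢ
plate | 33600.00 | 80.00 | 105.00 | 2688000.00 | 3528000.00
hole 1 | -2123.72 | 81.00 | 63.00 | -172021.05 | -133794.15
hole 2 | -1804.00 | 48.50 | 152.00 | -87494.00 | -274208.00
Σ | 29672.28 |  |  | 2428484.95 | 3119997.85
X̄ = 2428484.95 / 29672.28 = 81.84 mm
Ȳ = 3119997.85 / 29672.28 = 105.15 mm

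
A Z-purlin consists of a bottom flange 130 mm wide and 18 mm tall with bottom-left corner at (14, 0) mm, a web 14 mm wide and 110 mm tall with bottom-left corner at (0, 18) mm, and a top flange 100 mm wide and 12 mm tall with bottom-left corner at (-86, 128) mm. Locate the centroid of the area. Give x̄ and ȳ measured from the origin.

x̄ = 30.01 mm, ȳ = 57.93 mm

bottom flange: A = 130 × 18 = 2340.00, centroid at (79.00, 9.00).
web: A = 14 × 110 = 1540.00, centroid at (7.00, 73.00).
top flange: A = 100 × 12 = 1200.00, centroid at (-36.00, 134.00).
ΣA = 5080.00 mm², ΣAx̄ = 152440.00 mm³, ΣAȳ = 294280.00 mm³.
x̄ = 152440.00/5080.00 = 30.01 mm; ȳ = 294280.00/5080.00 = 57.93 mm.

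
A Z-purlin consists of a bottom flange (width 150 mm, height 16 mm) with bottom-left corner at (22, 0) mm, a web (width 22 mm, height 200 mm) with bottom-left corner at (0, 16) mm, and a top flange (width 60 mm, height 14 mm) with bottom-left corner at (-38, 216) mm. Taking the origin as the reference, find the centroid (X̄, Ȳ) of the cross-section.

bottom flange: A = 150 × 16 = 2400.00, centroid at (97.00, 8.00).
web: A = 22 × 200 = 4400.00, centroid at (11.00, 116.00).
top flange: A = 60 × 14 = 840.00, centroid at (-8.00, 223.00).
ΣA = 7640.00 mm², ΣAX̄ = 274480.00 mm³, ΣAȲ = 716920.00 mm³.
X̄ = 274480.00/7640.00 = 35.93 mm; Ȳ = 716920.00/7640.00 = 93.84 mm.

X̄ = 35.93 mm, Ȳ = 93.84 mm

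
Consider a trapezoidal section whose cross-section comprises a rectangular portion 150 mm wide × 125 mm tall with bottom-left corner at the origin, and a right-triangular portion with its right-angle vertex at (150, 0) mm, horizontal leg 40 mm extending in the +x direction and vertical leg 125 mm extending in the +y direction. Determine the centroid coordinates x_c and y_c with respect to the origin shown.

Part | A | x̄ᵢ | ȳᵢ | A·x̄ᵢ | A·ȳᵢ
rectangular portion | 18750.00 | 75.00 | 62.50 | 1406250.00 | 1171875.00
triangular portion | 2500.00 | 163.33 | 41.67 | 408333.33 | 104166.67
Σ | 21250.00 |  |  | 1814583.33 | 1276041.67
x_c = 1814583.33 / 21250.00 = 85.39 mm
y_c = 1276041.67 / 21250.00 = 60.05 mm

x_c = 85.39 mm, y_c = 60.05 mm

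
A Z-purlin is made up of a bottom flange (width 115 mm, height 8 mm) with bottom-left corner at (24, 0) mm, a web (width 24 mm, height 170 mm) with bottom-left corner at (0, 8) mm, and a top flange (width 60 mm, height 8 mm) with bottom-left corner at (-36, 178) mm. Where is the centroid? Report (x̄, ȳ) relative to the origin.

bottom flange: A = 115 × 8 = 920.00, centroid at (81.50, 4.00).
web: A = 24 × 170 = 4080.00, centroid at (12.00, 93.00).
top flange: A = 60 × 8 = 480.00, centroid at (-6.00, 182.00).
ΣA = 5480.00 mm², ΣAx̄ = 121060.00 mm³, ΣAȳ = 470480.00 mm³.
x̄ = 121060.00/5480.00 = 22.09 mm; ȳ = 470480.00/5480.00 = 85.85 mm.

x̄ = 22.09 mm, ȳ = 85.85 mm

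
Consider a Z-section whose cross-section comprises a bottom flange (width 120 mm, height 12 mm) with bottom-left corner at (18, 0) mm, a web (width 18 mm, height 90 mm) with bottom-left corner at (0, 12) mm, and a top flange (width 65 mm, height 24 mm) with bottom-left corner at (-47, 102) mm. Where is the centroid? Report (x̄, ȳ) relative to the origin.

bottom flange: A = 120 × 12 = 1440.00, centroid at (78.00, 6.00).
web: A = 18 × 90 = 1620.00, centroid at (9.00, 57.00).
top flange: A = 65 × 24 = 1560.00, centroid at (-14.50, 114.00).
ΣA = 4620.00 mm²
ΣAx̄ = (1440.00)(78.00) + (1620.00)(9.00) + (1560.00)(-14.50) = 104280.00 mm³
ΣAȳ = (1440.00)(6.00) + (1620.00)(57.00) + (1560.00)(114.00) = 278820.00 mm³
x̄ = 104280.00 / 4620.00 = 22.57 mm
ȳ = 278820.00 / 4620.00 = 60.35 mm

x̄ = 22.57 mm, ȳ = 60.35 mm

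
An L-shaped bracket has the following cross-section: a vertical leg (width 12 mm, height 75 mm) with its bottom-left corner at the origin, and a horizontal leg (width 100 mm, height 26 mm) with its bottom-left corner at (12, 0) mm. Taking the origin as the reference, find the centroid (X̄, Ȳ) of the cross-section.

vertical leg: A = 12 × 75 = 900.00, centroid at (6.00, 37.50).
horizontal leg: A = 100 × 26 = 2600.00, centroid at (62.00, 13.00).
ΣA = 3500.00 mm², ΣAX̄ = 166600.00 mm³, ΣAȲ = 67550.00 mm³.
X̄ = 166600.00/3500.00 = 47.60 mm; Ȳ = 67550.00/3500.00 = 19.30 mm.

X̄ = 47.60 mm, Ȳ = 19.30 mm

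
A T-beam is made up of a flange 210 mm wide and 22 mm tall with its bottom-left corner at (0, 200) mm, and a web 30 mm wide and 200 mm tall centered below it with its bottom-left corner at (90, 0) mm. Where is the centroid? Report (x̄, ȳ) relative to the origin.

web: A = 30 × 200 = 6000.00, centroid at (105.00, 100.00).
flange: A = 210 × 22 = 4620.00, centroid at (105.00, 211.00).
ΣA = 10620.00 mm²
ΣAx̄ = (6000.00)(105.00) + (4620.00)(105.00) = 1115100.00 mm³
ΣAȳ = (6000.00)(100.00) + (4620.00)(211.00) = 1574820.00 mm³
x̄ = 1115100.00 / 10620.00 = 105.00 mm
ȳ = 1574820.00 / 10620.00 = 148.29 mm

x̄ = 105.00 mm, ȳ = 148.29 mm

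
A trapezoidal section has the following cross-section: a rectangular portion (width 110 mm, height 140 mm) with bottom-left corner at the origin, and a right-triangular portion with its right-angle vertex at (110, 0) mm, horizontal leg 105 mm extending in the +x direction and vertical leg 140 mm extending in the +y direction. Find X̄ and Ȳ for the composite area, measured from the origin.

X̄ = 84.08 mm, Ȳ = 62.46 mm

rectangular portion: A = 110 × 140 = 15400.00, centroid at (55.00, 70.00).
triangular portion: A = ½·105·140 = 7350.00, centroid at (145.00, 46.67).
ΣA = 22750.00 mm², ΣAX̄ = 1912750.00 mm³, ΣAȲ = 1421000.00 mm³.
X̄ = 1912750.00/22750.00 = 84.08 mm; Ȳ = 1421000.00/22750.00 = 62.46 mm.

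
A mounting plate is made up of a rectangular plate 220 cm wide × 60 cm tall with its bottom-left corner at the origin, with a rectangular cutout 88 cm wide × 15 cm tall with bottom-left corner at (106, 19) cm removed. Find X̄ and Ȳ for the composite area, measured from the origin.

plate: A = 220 × 60 = 13200.00, centroid at (110.00, 30.00).
hole: A = −(88 × 15) = -1320.00, centroid at (150.00, 26.50).
ΣA = 11880.00 cm²
ΣAX̄ = (13200.00)(110.00) + (-1320.00)(150.00) = 1254000.00 cm³
ΣAȲ = (13200.00)(30.00) + (-1320.00)(26.50) = 361020.00 cm³
X̄ = 1254000.00 / 11880.00 = 105.56 cm
Ȳ = 361020.00 / 11880.00 = 30.39 cm

X̄ = 105.56 cm, Ȳ = 30.39 cm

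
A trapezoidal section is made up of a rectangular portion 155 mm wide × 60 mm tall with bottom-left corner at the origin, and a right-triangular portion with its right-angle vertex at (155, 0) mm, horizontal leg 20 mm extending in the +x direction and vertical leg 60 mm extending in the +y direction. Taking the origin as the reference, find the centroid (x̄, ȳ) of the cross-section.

rectangular portion: A = 155 × 60 = 9300.00, centroid at (77.50, 30.00).
triangular portion: A = ½·20·60 = 600.00, centroid at (161.67, 20.00).
ΣA = 9900.00 mm²
ΣAx̄ = (9300.00)(77.50) + (600.00)(161.67) = 817750.00 mm³
ΣAȳ = (9300.00)(30.00) + (600.00)(20.00) = 291000.00 mm³
x̄ = 817750.00 / 9900.00 = 82.60 mm
ȳ = 291000.00 / 9900.00 = 29.39 mm

x̄ = 82.60 mm, ȳ = 29.39 mm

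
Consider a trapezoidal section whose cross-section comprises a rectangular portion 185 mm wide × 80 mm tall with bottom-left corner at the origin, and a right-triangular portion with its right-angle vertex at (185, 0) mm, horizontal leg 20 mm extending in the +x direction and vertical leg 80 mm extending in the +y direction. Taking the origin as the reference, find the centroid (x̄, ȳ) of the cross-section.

x̄ = 97.59 mm, ȳ = 39.32 mm

rectangular portion: A = 185 × 80 = 14800.00, centroid at (92.50, 40.00).
triangular portion: A = ½·20·80 = 800.00, centroid at (191.67, 26.67).
ΣA = 15600.00 mm², ΣAx̄ = 1522333.33 mm³, ΣAȳ = 613333.33 mm³.
x̄ = 1522333.33/15600.00 = 97.59 mm; ȳ = 613333.33/15600.00 = 39.32 mm.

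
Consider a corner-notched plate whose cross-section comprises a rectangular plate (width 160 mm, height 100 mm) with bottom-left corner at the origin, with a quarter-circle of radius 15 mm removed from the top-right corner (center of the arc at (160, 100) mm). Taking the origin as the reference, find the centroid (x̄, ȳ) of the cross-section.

x̄ = 79.18 mm, ȳ = 49.51 mm

plate: A = 160 × 100 = 16000.00, centroid at (80.00, 50.00).
removed quarter-circle: A = −¼π·15² = -176.71, centroid at (153.63, 93.63).
ΣA = 15823.29 mm², ΣAx̄ = 1252850.67 mm³, ΣAȳ = 783453.54 mm³.
x̄ = 1252850.67/15823.29 = 79.18 mm; ȳ = 783453.54/15823.29 = 49.51 mm.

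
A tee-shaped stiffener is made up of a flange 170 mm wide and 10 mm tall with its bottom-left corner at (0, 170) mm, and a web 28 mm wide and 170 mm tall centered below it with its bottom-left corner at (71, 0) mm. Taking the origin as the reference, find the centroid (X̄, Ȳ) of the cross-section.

X̄ = 85.00 mm, Ȳ = 108.68 mm

web: A = 28 × 170 = 4760.00, centroid at (85.00, 85.00).
flange: A = 170 × 10 = 1700.00, centroid at (85.00, 175.00).
ΣA = 6460.00 mm²
ΣAX̄ = (4760.00)(85.00) + (1700.00)(85.00) = 549100.00 mm³
ΣAȲ = (4760.00)(85.00) + (1700.00)(175.00) = 702100.00 mm³
X̄ = 549100.00 / 6460.00 = 85.00 mm
Ȳ = 702100.00 / 6460.00 = 108.68 mm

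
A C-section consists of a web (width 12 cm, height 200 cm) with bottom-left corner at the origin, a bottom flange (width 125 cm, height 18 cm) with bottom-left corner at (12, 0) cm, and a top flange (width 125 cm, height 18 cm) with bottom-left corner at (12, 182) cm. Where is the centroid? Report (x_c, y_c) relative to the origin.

web: A = 12 × 200 = 2400.00, centroid at (6.00, 100.00).
bottom flange: A = 125 × 18 = 2250.00, centroid at (74.50, 9.00).
top flange: A = 125 × 18 = 2250.00, centroid at (74.50, 191.00).
ΣA = 6900.00 cm²
ΣAx_c = (2400.00)(6.00) + (2250.00)(74.50) + (2250.00)(74.50) = 349650.00 cm³
ΣAy_c = (2400.00)(100.00) + (2250.00)(9.00) + (2250.00)(191.00) = 690000.00 cm³
x_c = 349650.00 / 6900.00 = 50.67 cm
y_c = 690000.00 / 6900.00 = 100.00 cm

x_c = 50.67 cm, y_c = 100.00 cm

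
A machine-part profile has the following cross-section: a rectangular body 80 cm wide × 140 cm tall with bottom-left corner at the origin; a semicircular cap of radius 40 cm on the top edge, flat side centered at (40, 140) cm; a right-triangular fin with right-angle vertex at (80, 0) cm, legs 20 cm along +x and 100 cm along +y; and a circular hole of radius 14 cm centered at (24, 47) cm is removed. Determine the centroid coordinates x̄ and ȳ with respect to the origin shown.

Part | A | x̄ᵢ | ȳᵢ | A·x̄ᵢ | A·ȳᵢ
rectangular body | 11200.00 | 40.00 | 70.00 | 448000.00 | 784000.00
semicircular top | 2513.27 | 40.00 | 156.98 | 100530.96 | 394525.04
triangular fin | 1000.00 | 86.67 | 33.33 | 86666.67 | 33333.33
hole | -615.75 | 24.00 | 47.00 | -14778.05 | -28940.35
Σ | 14097.52 |  |  | 620419.58 | 1182918.03
x̄ = 620419.58 / 14097.52 = 44.01 cm
ȳ = 1182918.03 / 14097.52 = 83.91 cm

x̄ = 44.01 cm, ȳ = 83.91 cm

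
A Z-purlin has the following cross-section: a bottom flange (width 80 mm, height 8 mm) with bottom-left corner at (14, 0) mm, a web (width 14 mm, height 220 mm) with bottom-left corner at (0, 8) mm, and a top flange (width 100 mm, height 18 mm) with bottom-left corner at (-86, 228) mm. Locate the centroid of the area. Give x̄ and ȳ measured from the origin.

x̄ = -1.57 mm, ȳ = 143.59 mm

bottom flange: A = 80 × 8 = 640.00, centroid at (54.00, 4.00).
web: A = 14 × 220 = 3080.00, centroid at (7.00, 118.00).
top flange: A = 100 × 18 = 1800.00, centroid at (-36.00, 237.00).
ΣA = 5520.00 mm²
ΣAx̄ = (640.00)(54.00) + (3080.00)(7.00) + (1800.00)(-36.00) = -8680.00 mm³
ΣAȳ = (640.00)(4.00) + (3080.00)(118.00) + (1800.00)(237.00) = 792600.00 mm³
x̄ = -8680.00 / 5520.00 = -1.57 mm
ȳ = 792600.00 / 5520.00 = 143.59 mm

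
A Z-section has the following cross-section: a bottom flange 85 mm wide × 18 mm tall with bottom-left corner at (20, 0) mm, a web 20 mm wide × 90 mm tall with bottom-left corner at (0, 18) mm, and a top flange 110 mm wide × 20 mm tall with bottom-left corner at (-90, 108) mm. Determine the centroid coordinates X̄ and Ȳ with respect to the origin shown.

X̄ = 6.62 mm, Ȳ = 69.94 mm

bottom flange: A = 85 × 18 = 1530.00, centroid at (62.50, 9.00).
web: A = 20 × 90 = 1800.00, centroid at (10.00, 63.00).
top flange: A = 110 × 20 = 2200.00, centroid at (-35.00, 118.00).
ΣA = 5530.00 mm², ΣAX̄ = 36625.00 mm³, ΣAȲ = 386770.00 mm³.
X̄ = 36625.00/5530.00 = 6.62 mm; Ȳ = 386770.00/5530.00 = 69.94 mm.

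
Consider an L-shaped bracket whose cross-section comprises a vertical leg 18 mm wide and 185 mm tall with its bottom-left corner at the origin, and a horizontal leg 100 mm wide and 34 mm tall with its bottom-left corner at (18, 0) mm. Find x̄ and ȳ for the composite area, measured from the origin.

vertical leg: A = 18 × 185 = 3330.00, centroid at (9.00, 92.50).
horizontal leg: A = 100 × 34 = 3400.00, centroid at (68.00, 17.00).
ΣA = 6730.00 mm²
ΣAx̄ = (3330.00)(9.00) + (3400.00)(68.00) = 261170.00 mm³
ΣAȳ = (3330.00)(92.50) + (3400.00)(17.00) = 365825.00 mm³
x̄ = 261170.00 / 6730.00 = 38.81 mm
ȳ = 365825.00 / 6730.00 = 54.36 mm

x̄ = 38.81 mm, ȳ = 54.36 mm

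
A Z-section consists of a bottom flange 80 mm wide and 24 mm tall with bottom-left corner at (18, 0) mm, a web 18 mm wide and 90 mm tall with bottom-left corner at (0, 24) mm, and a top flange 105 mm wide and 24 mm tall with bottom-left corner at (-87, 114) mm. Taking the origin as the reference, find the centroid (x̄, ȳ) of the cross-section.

x̄ = 6.44 mm, ȳ = 74.64 mm

Part | A | x̄ᵢ | ȳᵢ | A·x̄ᵢ | A·ȳᵢ
bottom flange | 1920.00 | 58.00 | 12.00 | 111360.00 | 23040.00
web | 1620.00 | 9.00 | 69.00 | 14580.00 | 111780.00
top flange | 2520.00 | -34.50 | 126.00 | -86940.00 | 317520.00
Σ | 6060.00 |  |  | 39000.00 | 452340.00
x̄ = 39000.00 / 6060.00 = 6.44 mm
ȳ = 452340.00 / 6060.00 = 74.64 mm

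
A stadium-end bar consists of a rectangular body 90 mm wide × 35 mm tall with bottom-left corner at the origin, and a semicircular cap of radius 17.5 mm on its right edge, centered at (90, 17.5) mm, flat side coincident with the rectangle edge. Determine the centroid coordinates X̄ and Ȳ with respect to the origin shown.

Part | A | x̄ᵢ | ȳᵢ | A·x̄ᵢ | A·ȳᵢ
rectangular body | 3150.00 | 45.00 | 17.50 | 141750.00 | 55125.00
semicircular end | 481.06 | 97.43 | 17.50 | 46867.99 | 8418.49
Σ | 3631.06 |  |  | 188617.99 | 63543.49
X̄ = 188617.99 / 3631.06 = 51.95 mm
Ȳ = 63543.49 / 3631.06 = 17.50 mm

X̄ = 51.95 mm, Ȳ = 17.50 mm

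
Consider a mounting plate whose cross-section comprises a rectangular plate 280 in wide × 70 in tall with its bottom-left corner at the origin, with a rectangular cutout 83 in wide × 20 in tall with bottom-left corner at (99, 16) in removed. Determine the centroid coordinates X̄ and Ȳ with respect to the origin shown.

X̄ = 139.95 in, Ȳ = 35.83 in

plate: A = 280 × 70 = 19600.00, centroid at (140.00, 35.00).
hole: A = −(83 × 20) = -1660.00, centroid at (140.50, 26.00).
ΣA = 17940.00 in²
ΣAX̄ = (19600.00)(140.00) + (-1660.00)(140.50) = 2510770.00 in³
ΣAȲ = (19600.00)(35.00) + (-1660.00)(26.00) = 642840.00 in³
X̄ = 2510770.00 / 17940.00 = 139.95 in
Ȳ = 642840.00 / 17940.00 = 35.83 in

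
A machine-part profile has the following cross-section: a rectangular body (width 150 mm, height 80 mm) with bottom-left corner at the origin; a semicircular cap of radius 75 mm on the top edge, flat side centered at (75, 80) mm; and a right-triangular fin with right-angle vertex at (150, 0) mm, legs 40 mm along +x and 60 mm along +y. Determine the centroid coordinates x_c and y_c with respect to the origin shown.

x_c = 79.81 mm, y_c = 67.71 mm

Part | A | x̄ᵢ | ȳᵢ | A·x̄ᵢ | A·ȳᵢ
rectangular body | 12000.00 | 75.00 | 40.00 | 900000.00 | 480000.00
semicircular top | 8835.73 | 75.00 | 111.83 | 662679.70 | 988108.35
triangular fin | 1200.00 | 163.33 | 20.00 | 196000.00 | 24000.00
Σ | 22035.73 |  |  | 1758679.70 | 1492108.35
x_c = 1758679.70 / 22035.73 = 79.81 mm
y_c = 1492108.35 / 22035.73 = 67.71 mm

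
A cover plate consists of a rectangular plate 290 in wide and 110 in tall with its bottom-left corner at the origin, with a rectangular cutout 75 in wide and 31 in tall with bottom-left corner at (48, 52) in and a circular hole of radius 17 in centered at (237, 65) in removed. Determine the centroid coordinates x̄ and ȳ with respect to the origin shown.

Part | A | x̄ᵢ | ȳᵢ | A·x̄ᵢ | A·ȳᵢ
plate | 31900.00 | 145.00 | 55.00 | 4625500.00 | 1754500.00
hole 1 | -2325.00 | 85.50 | 67.50 | -198787.50 | -156937.50
hole 2 | -907.92 | 237.00 | 65.00 | -215177.11 | -59014.82
Σ | 28667.08 |  |  | 4211535.39 | 1538547.68
x̄ = 4211535.39 / 28667.08 = 146.91 in
ȳ = 1538547.68 / 28667.08 = 53.67 in

x̄ = 146.91 in, ȳ = 53.67 in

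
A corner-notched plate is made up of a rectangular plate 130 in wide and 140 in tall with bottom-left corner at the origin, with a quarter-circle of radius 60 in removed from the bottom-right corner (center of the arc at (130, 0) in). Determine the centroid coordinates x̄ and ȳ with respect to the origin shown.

x̄ = 57.73 in, ȳ = 78.19 in

plate: A = 130 × 140 = 18200.00, centroid at (65.00, 70.00).
removed quarter-circle: A = −¼π·60² = -2827.43, centroid at (104.54, 25.46).
ΣA = 15372.57 in²
ΣAx̄ = (18200.00)(65.00) + (-2827.43)(104.54) = 887433.66 in³
ΣAȳ = (18200.00)(70.00) + (-2827.43)(25.46) = 1202000.00 in³
x̄ = 887433.66 / 15372.57 = 57.73 in
ȳ = 1202000.00 / 15372.57 = 78.19 in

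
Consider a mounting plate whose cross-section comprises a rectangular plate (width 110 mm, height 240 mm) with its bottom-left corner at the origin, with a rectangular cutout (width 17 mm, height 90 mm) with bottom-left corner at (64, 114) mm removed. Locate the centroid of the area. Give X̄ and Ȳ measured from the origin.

plate: A = 110 × 240 = 26400.00, centroid at (55.00, 120.00).
hole: A = −(17 × 90) = -1530.00, centroid at (72.50, 159.00).
ΣA = 24870.00 mm², ΣAX̄ = 1341075.00 mm³, ΣAȲ = 2924730.00 mm³.
X̄ = 1341075.00/24870.00 = 53.92 mm; Ȳ = 2924730.00/24870.00 = 117.60 mm.

X̄ = 53.92 mm, Ȳ = 117.60 mm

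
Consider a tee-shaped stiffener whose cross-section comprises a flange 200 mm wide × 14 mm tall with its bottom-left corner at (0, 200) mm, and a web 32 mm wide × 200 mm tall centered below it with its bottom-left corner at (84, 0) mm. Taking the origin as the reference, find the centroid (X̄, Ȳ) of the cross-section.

Part | A | x̄ᵢ | ȳᵢ | A·x̄ᵢ | A·ȳᵢ
web | 6400.00 | 100.00 | 100.00 | 640000.00 | 640000.00
flange | 2800.00 | 100.00 | 207.00 | 280000.00 | 579600.00
Σ | 9200.00 |  |  | 920000.00 | 1219600.00
X̄ = 920000.00 / 9200.00 = 100.00 mm
Ȳ = 1219600.00 / 9200.00 = 132.57 mm

X̄ = 100.00 mm, Ȳ = 132.57 mm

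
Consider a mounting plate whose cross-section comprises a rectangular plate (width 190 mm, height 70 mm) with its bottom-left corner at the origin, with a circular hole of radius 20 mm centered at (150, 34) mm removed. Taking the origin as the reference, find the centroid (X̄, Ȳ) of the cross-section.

plate: A = 190 × 70 = 13300.00, centroid at (95.00, 35.00).
hole: A = −π·20² = -1256.64, centroid at (150.00, 34.00).
ΣA = 12043.36 mm², ΣAX̄ = 1075004.44 mm³, ΣAȲ = 422774.34 mm³.
X̄ = 1075004.44/12043.36 = 89.26 mm; Ȳ = 422774.34/12043.36 = 35.10 mm.

X̄ = 89.26 mm, Ȳ = 35.10 mm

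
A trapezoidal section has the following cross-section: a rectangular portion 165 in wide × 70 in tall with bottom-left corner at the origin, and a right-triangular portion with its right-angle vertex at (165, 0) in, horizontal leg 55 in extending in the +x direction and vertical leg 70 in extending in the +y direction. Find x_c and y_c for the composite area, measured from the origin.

rectangular portion: A = 165 × 70 = 11550.00, centroid at (82.50, 35.00).
triangular portion: A = ½·55·70 = 1925.00, centroid at (183.33, 23.33).
ΣA = 13475.00 in², ΣAx_c = 1305791.67 in³, ΣAy_c = 449166.67 in³.
x_c = 1305791.67/13475.00 = 96.90 in; y_c = 449166.67/13475.00 = 33.33 in.

x_c = 96.90 in, y_c = 33.33 in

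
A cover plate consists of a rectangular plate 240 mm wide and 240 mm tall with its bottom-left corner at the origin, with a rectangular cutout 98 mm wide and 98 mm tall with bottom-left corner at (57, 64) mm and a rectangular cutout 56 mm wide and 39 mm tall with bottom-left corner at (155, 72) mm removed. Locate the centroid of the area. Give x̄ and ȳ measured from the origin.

x̄ = 119.93 mm, ȳ = 122.83 mm

plate: A = 240 × 240 = 57600.00, centroid at (120.00, 120.00).
hole 1: A = −(98 × 98) = -9604.00, centroid at (106.00, 113.00).
hole 2: A = −(56 × 39) = -2184.00, centroid at (183.00, 91.50).
ΣA = 45812.00 mm², ΣAx̄ = 5494304.00 mm³, ΣAȳ = 5626912.00 mm³.
x̄ = 5494304.00/45812.00 = 119.93 mm; ȳ = 5626912.00/45812.00 = 122.83 mm.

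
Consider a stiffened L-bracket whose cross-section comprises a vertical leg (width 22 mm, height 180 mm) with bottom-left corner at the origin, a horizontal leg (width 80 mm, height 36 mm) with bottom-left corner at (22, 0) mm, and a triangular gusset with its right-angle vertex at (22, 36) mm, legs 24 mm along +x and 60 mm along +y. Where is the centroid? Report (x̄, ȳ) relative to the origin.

Part | A | x̄ᵢ | ȳᵢ | A·x̄ᵢ | A·ȳᵢ
vertical leg | 3960.00 | 11.00 | 90.00 | 43560.00 | 356400.00
horizontal leg | 2880.00 | 62.00 | 18.00 | 178560.00 | 51840.00
gusset | 720.00 | 30.00 | 56.00 | 21600.00 | 40320.00
Σ | 7560.00 |  |  | 243720.00 | 448560.00
x̄ = 243720.00 / 7560.00 = 32.24 mm
ȳ = 448560.00 / 7560.00 = 59.33 mm

x̄ = 32.24 mm, ȳ = 59.33 mm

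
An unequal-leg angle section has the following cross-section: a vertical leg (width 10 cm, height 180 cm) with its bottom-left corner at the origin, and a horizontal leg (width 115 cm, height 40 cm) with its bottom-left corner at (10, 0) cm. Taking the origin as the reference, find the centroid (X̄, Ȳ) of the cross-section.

X̄ = 49.92 cm, Ȳ = 39.69 cm

vertical leg: A = 10 × 180 = 1800.00, centroid at (5.00, 90.00).
horizontal leg: A = 115 × 40 = 4600.00, centroid at (67.50, 20.00).
ΣA = 6400.00 cm², ΣAX̄ = 319500.00 cm³, ΣAȲ = 254000.00 cm³.
X̄ = 319500.00/6400.00 = 49.92 cm; Ȳ = 254000.00/6400.00 = 39.69 cm.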